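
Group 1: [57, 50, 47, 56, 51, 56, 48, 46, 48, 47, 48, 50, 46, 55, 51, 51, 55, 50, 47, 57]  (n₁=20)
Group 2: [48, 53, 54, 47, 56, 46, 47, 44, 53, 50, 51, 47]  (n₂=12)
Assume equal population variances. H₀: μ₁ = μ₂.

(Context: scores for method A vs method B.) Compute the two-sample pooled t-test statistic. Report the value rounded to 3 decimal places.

test statistic = 0.816

x̄₁=50.800, s₁=3.847, n₁=20
x̄₂=49.667, s₂=3.725, n₂=12
s_p² = [19·3.847² + 11·3.725²]/30 = 14.4622
SE = √(s_p²·(1/20+1/12)) = 1.3886
t = (50.800−49.667)/1.3886 = 0.8162
df = 30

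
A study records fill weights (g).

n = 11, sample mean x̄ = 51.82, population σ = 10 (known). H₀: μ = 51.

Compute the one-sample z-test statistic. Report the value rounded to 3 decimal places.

SE = σ/√n = 10/√11 = 3.0151
z = (x̄−μ₀)/SE = (51.82−51)/3.0151 = 0.2720

test statistic = 0.272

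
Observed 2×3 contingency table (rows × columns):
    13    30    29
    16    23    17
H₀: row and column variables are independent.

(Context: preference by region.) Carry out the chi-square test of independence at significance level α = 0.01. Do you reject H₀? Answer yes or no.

Row totals [72, 56], col totals [29, 53, 46], n=128
χ² = (13−16.31)²/16.31 + (30−29.81)²/29.81 + (29−25.88)²/25.88 + (16−12.69)²/12.69 + (23−23.19)²/23.19 + (17−20.12)²/20.12 = 2.4029
df = 2
p-value (upper-tail) = 0.30076
At α=0.01: p ≥ α → fail to reject H₀

reject H₀: no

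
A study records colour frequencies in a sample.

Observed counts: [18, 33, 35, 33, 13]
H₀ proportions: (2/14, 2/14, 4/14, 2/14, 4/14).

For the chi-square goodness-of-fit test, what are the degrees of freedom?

degrees of freedom = 4

df = k − 1 = 5 − 1 = 4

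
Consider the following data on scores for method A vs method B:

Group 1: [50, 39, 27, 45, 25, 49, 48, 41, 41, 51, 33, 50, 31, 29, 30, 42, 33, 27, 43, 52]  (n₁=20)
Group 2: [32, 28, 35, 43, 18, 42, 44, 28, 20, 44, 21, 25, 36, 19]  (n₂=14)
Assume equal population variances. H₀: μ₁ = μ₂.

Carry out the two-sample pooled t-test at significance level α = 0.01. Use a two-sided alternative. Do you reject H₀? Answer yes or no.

reject H₀: no

x̄₁=39.300, s₁=9.189, n₁=20
x̄₂=31.071, s₂=9.739, n₂=14
s_p² = [19·9.189² + 13·9.739²]/32 = 88.6603
SE = √(s_p²·(1/20+1/14)) = 3.2811
t = (39.300−31.071)/3.2811 = 2.5078
df = 32
p-value (two-sided) = 0.01741
At α=0.01: p ≥ α → fail to reject H₀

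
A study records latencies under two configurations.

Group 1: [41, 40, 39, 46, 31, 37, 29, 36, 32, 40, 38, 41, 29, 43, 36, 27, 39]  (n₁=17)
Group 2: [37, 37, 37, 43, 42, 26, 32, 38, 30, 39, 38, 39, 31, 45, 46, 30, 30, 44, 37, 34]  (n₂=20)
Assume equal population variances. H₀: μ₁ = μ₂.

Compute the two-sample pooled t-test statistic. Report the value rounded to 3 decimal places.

test statistic = -0.024

x̄₁=36.706, s₁=5.394, n₁=17
x̄₂=36.750, s₂=5.628, n₂=20
s_p² = [16·5.394² + 19·5.628²]/35 = 30.4937
SE = √(s_p²·(1/17+1/20)) = 1.8217
t = (36.706−36.750)/1.8217 = -0.0242
df = 35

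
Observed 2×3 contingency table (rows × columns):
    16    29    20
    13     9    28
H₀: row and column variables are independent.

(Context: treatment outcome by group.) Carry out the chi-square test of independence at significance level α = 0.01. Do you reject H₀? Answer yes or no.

Row totals [65, 50], col totals [29, 38, 48], n=115
χ² = (16−16.39)²/16.39 + (29−21.48)²/21.48 + (20−27.13)²/27.13 + (13−12.61)²/12.61 + (9−16.52)²/16.52 + (28−20.87)²/20.87 = 10.3902
df = 2
p-value (upper-tail) = 0.00554
At α=0.01: p < α → reject H₀

reject H₀: yes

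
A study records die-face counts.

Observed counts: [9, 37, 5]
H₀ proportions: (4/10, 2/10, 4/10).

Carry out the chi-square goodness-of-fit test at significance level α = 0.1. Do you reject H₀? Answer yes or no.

reject H₀: yes

n = 51; E_i = n·p_i = [20.40, 10.20, 20.40]
χ² = (9−20.40)²/20.40 + (37−10.20)²/10.20 + (5−20.40)²/20.40 = 88.4118
df = 2
p-value (upper-tail) = 0.00000
At α=0.1: p < α → reject H₀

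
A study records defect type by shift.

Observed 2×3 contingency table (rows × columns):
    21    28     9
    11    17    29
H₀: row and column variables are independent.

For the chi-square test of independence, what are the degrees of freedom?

df = (r−1)(c−1) = (2−1)·(3−1) = 2

degrees of freedom = 2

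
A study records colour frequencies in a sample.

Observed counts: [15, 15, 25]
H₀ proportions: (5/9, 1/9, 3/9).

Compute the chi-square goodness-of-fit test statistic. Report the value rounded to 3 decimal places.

test statistic = 23.273

n = 55; E_i = n·p_i = [30.56, 6.11, 18.33]
χ² = (15−30.56)²/30.56 + (15−6.11)²/6.11 + (25−18.33)²/18.33 = 23.2727
df = 2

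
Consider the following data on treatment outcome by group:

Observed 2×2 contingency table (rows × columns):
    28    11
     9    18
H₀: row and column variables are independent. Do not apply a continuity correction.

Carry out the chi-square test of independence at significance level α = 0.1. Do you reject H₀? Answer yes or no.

Row totals [39, 27], col totals [37, 29], n=66
χ² = (28−21.86)²/21.86 + (11−17.14)²/17.14 + (9−15.14)²/15.14 + (18−11.86)²/11.86 = 9.5813
df = 1
p-value (upper-tail) = 0.00197
At α=0.1: p < α → reject H₀

reject H₀: yes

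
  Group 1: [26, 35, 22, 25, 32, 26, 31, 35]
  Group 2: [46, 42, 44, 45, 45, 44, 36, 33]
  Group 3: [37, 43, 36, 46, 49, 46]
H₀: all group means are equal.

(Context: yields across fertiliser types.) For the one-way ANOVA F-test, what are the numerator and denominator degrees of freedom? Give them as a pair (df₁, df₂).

degrees of freedom = [2, 19]

k = 3 groups, N = 22 total
df = (k−1, N−k) = (3−1, 22−3) = (2, 19)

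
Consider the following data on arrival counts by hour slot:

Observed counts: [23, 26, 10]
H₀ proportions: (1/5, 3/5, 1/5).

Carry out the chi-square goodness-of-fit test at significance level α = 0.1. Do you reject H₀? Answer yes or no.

n = 59; E_i = n·p_i = [11.80, 35.40, 11.80]
χ² = (23−11.80)²/11.80 + (26−35.40)²/35.40 + (10−11.80)²/11.80 = 13.4011
df = 2
p-value (upper-tail) = 0.00123
At α=0.1: p < α → reject H₀

reject H₀: yes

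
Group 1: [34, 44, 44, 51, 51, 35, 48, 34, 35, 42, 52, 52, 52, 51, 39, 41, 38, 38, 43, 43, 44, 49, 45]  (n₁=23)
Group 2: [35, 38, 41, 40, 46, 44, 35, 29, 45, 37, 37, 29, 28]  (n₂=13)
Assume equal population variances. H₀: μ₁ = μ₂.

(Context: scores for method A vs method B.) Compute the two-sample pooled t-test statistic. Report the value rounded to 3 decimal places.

x̄₁=43.696, s₁=6.226, n₁=23
x̄₂=37.231, s₂=6.030, n₂=13
s_p² = [22·6.226² + 12·6.030²]/34 = 37.9170
SE = √(s_p²·(1/23+1/13)) = 2.1366
t = (43.696−37.231)/2.1366 = 3.0257
df = 34

test statistic = 3.026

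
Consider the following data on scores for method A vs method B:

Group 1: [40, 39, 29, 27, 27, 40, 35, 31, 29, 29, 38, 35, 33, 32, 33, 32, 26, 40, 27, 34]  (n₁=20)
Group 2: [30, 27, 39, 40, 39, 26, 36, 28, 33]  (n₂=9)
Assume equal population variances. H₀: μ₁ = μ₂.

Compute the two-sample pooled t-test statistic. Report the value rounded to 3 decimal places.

test statistic = -0.155

x̄₁=32.800, s₁=4.742, n₁=20
x̄₂=33.111, s₂=5.578, n₂=9
s_p² = [19·4.742² + 8·5.578²]/27 = 25.0403
SE = √(s_p²·(1/20+1/9)) = 2.0086
t = (32.800−33.111)/2.0086 = -0.1549
df = 27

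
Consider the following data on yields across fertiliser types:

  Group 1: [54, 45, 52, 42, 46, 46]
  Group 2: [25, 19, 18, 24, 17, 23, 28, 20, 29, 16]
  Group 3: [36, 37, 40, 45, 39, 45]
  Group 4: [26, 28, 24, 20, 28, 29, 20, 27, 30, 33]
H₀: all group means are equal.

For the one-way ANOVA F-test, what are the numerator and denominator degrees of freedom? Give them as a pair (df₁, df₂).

k = 4 groups, N = 32 total
df = (k−1, N−k) = (4−1, 32−4) = (3, 28)

degrees of freedom = [3, 28]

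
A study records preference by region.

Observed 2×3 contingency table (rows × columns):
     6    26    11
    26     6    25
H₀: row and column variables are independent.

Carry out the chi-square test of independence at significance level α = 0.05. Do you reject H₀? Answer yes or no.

reject H₀: yes

Row totals [43, 57], col totals [32, 32, 36], n=100
χ² = (6−13.76)²/13.76 + (26−13.76)²/13.76 + (11−15.48)²/15.48 + (26−18.24)²/18.24 + (6−18.24)²/18.24 + (25−20.52)²/20.52 = 29.0539
df = 2
p-value (upper-tail) = 0.00000
At α=0.05: p < α → reject H₀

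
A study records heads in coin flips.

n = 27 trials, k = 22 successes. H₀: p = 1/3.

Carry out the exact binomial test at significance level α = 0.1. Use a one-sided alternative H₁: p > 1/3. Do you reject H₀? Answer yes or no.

Exact binomial: n=27, k=22, p₀=1/3=0.3333
P(X≥22) from Σ C(n,i)·p₀^i·(1−p₀)^(n−i)
p-value (one-sided, H₁ greater) = 0.00000
At α=0.1: p < α → reject H₀

reject H₀: yes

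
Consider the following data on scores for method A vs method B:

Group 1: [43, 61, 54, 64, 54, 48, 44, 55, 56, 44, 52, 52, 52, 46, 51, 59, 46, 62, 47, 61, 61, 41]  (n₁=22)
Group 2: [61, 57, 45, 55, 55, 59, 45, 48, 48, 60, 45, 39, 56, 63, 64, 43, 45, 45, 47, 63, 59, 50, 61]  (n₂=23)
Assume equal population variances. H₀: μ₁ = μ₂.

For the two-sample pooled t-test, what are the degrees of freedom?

df = n₁ + n₂ − 2 = 22 + 23 − 2 = 43

degrees of freedom = 43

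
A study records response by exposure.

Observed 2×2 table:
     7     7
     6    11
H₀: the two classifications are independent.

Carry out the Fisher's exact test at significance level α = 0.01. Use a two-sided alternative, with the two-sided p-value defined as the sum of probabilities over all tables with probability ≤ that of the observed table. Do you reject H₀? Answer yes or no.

reject H₀: no

Margins: r₁=14, r₂=17, c₁=13, c₂=18, n=31
p_obs = C(14,7)·C(17,6)/C(31,13); sum pmf over tables with pmf ≤ p_obs
p-value (two-sided) = 0.48088
At α=0.01: p ≥ α → fail to reject H₀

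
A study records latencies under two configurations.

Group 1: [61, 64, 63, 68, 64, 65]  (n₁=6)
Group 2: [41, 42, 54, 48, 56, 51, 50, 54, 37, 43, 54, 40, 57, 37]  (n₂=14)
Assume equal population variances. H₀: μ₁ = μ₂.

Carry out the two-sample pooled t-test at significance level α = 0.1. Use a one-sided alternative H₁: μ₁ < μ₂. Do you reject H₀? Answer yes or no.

x̄₁=64.167, s₁=2.317, n₁=6
x̄₂=47.429, s₂=7.219, n₂=14
s_p² = [5·2.317² + 13·7.219²]/18 = 39.1257
SE = √(s_p²·(1/6+1/14)) = 3.0522
t = (64.167−47.429)/3.0522 = 5.4840
df = 18
p-value (one-sided, H₁ less) = 0.99998
At α=0.1: p ≥ α → fail to reject H₀

reject H₀: no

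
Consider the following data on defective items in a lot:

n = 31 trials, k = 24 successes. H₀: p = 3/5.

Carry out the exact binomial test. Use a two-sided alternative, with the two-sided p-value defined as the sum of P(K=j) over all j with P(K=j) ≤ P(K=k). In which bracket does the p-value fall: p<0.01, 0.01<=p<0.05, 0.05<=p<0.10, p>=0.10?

Exact binomial: n=31, k=24, p₀=3/5=0.6000
P(X=j) = C(n,j)·p₀^j·(1−p₀)^(n−j); p = Σ P(X=j) over j with P(X=j) ≤ P(X=24)
p-value (two-sided) = 0.06498
→ bracket: 0.05<=p<0.10

p-value bracket: 0.05<=p<0.10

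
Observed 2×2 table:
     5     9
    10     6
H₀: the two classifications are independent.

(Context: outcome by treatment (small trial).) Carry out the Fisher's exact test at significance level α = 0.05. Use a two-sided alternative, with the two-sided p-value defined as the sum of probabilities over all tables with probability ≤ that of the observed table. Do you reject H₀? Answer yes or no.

Margins: r₁=14, r₂=16, c₁=15, c₂=15, n=30
p_obs = C(14,5)·C(16,10)/C(30,15); sum pmf over tables with pmf ≤ p_obs
p-value (two-sided) = 0.27230
At α=0.05: p ≥ α → fail to reject H₀

reject H₀: no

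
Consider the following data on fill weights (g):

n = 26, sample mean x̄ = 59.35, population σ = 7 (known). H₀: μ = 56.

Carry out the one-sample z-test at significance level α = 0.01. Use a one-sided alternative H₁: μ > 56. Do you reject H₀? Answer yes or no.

reject H₀: yes

SE = σ/√n = 7/√26 = 1.3728
z = (x̄−μ₀)/SE = (59.35−56)/1.3728 = 2.4402
p-value (one-sided, H₁ greater) = 0.00734
At α=0.01: p < α → reject H₀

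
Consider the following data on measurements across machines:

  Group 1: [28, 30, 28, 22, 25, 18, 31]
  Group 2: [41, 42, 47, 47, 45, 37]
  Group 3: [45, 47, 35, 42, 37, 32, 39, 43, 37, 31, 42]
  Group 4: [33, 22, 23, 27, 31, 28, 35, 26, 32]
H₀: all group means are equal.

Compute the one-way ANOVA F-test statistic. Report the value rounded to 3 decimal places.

test statistic = 22.702

Group means [26.00, 43.17, 39.09, 28.56], grand mean 34.182
SSB = Σnᵢ(x̄ᵢ−x̄)² = 1502.944; SSW = ΣΣ(x−x̄ᵢ)² = 639.965
MSB = 1502.944/3 = 500.9815; MSW = 639.965/29 = 22.0677
F = MSB/MSW = 22.7020
df = (3, 29)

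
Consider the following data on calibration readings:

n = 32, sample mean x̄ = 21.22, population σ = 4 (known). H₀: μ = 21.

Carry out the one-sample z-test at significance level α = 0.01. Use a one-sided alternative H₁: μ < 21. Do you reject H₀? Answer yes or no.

reject H₀: no

SE = σ/√n = 4/√32 = 0.7071
z = (x̄−μ₀)/SE = (21.22−21)/0.7071 = 0.3111
p-value (one-sided, H₁ less) = 0.62215
At α=0.01: p ≥ α → fail to reject H₀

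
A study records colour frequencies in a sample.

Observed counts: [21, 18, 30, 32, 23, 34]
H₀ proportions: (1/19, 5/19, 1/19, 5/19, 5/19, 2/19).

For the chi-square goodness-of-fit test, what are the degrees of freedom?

degrees of freedom = 5

df = k − 1 = 6 − 1 = 5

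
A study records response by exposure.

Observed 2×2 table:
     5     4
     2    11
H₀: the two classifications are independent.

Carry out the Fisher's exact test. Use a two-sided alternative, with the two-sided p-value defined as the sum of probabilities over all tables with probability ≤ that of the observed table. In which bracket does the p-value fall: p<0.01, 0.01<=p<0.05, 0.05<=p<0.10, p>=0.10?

Margins: r₁=9, r₂=13, c₁=7, c₂=15, n=22
p_obs = C(9,5)·C(13,2)/C(22,7); sum pmf over tables with pmf ≤ p_obs
p-value (two-sided) = 0.07430
→ bracket: 0.05<=p<0.10

p-value bracket: 0.05<=p<0.10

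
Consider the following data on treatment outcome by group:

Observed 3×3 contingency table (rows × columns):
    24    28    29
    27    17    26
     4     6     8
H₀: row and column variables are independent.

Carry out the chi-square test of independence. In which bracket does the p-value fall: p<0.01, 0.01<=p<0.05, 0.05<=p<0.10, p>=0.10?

Row totals [81, 70, 18], col totals [55, 51, 63], n=169
χ² = (24−26.36)²/26.36 + (28−24.44)²/24.44 + (29−30.20)²/30.20 + (27−22.78)²/22.78 + (17−21.12)²/21.12 + (26−26.09)²/26.09 + (4−5.86)²/5.86 + (6−5.43)²/5.43 + (8−6.71)²/6.71 = 3.2597
df = 4
p-value (upper-tail) = 0.51534
→ bracket: p>=0.10

p-value bracket: p>=0.10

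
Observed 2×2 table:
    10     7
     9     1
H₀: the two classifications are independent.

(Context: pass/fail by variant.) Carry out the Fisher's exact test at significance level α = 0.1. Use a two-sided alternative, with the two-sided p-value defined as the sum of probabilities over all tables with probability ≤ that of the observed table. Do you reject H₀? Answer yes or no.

Margins: r₁=17, r₂=10, c₁=19, c₂=8, n=27
p_obs = C(17,10)·C(10,9)/C(27,19); sum pmf over tables with pmf ≤ p_obs
p-value (two-sided) = 0.18954
At α=0.1: p ≥ α → fail to reject H₀

reject H₀: no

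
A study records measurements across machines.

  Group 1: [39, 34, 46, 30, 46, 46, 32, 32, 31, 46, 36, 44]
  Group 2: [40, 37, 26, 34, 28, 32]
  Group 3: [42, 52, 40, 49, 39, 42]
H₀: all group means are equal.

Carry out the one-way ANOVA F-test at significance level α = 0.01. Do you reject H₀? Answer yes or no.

reject H₀: no

Group means [38.50, 32.83, 44.00], grand mean 38.458
SSB = Σnᵢ(x̄ᵢ−x̄)² = 374.125; SSW = ΣΣ(x−x̄ᵢ)² = 773.833
MSB = 374.125/2 = 187.0625; MSW = 773.833/21 = 36.8492
F = MSB/MSW = 5.0764
df = (2, 21)
p-value (upper-tail) = 0.01591
At α=0.01: p ≥ α → fail to reject H₀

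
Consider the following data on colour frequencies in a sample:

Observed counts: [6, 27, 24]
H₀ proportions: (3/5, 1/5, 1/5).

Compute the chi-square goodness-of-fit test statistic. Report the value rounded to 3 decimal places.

n = 57; E_i = n·p_i = [34.20, 11.40, 11.40]
χ² = (6−34.20)²/34.20 + (27−11.40)²/11.40 + (24−11.40)²/11.40 = 58.5263
df = 2

test statistic = 58.526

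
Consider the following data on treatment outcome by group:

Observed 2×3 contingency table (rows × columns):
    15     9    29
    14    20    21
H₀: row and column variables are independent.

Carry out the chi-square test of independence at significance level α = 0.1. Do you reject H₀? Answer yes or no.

Row totals [53, 55], col totals [29, 29, 50], n=108
χ² = (15−14.23)²/14.23 + (9−14.23)²/14.23 + (29−24.54)²/24.54 + (14−14.77)²/14.77 + (20−14.77)²/14.77 + (21−25.46)²/25.46 = 5.4517
df = 2
p-value (upper-tail) = 0.06549
At α=0.1: p < α → reject H₀

reject H₀: yes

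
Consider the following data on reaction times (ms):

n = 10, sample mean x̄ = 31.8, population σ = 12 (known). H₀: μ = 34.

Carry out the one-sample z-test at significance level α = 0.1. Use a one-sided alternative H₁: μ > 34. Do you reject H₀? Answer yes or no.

reject H₀: no

SE = σ/√n = 12/√10 = 3.7947
z = (x̄−μ₀)/SE = (31.8−34)/3.7947 = -0.5798
p-value (one-sided, H₁ greater) = 0.71896
At α=0.1: p ≥ α → fail to reject H₀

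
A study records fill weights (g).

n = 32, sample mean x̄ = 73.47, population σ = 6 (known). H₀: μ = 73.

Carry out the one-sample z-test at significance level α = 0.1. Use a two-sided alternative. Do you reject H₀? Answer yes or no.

SE = σ/√n = 6/√32 = 1.0607
z = (x̄−μ₀)/SE = (73.47−73)/1.0607 = 0.4431
p-value (two-sided) = 0.65768
At α=0.1: p ≥ α → fail to reject H₀

reject H₀: no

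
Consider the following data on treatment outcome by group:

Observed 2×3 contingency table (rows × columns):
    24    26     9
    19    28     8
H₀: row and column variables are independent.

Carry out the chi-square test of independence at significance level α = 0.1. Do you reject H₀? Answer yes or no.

Row totals [59, 55], col totals [43, 54, 17], n=114
χ² = (24−22.25)²/22.25 + (26−27.95)²/27.95 + (9−8.80)²/8.80 + (19−20.75)²/20.75 + (28−26.05)²/26.05 + (8−8.20)²/8.20 = 0.5746
df = 2
p-value (upper-tail) = 0.75027
At α=0.1: p ≥ α → fail to reject H₀

reject H₀: no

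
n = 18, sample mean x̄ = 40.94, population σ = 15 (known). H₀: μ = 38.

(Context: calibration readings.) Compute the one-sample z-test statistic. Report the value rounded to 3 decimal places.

SE = σ/√n = 15/√18 = 3.5355
z = (x̄−μ₀)/SE = (40.94−38)/3.5355 = 0.8316

test statistic = 0.832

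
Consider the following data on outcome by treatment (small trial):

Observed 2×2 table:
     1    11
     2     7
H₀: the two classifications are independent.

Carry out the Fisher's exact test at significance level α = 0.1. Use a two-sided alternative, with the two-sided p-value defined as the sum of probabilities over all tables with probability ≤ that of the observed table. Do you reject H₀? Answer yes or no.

reject H₀: no

Margins: r₁=12, r₂=9, c₁=3, c₂=18, n=21
p_obs = C(12,1)·C(9,2)/C(21,3); sum pmf over tables with pmf ≤ p_obs
p-value (two-sided) = 0.55338
At α=0.1: p ≥ α → fail to reject H₀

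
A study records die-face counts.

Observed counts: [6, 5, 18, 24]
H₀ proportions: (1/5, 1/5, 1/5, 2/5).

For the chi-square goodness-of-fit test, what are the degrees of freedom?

df = k − 1 = 4 − 1 = 3

degrees of freedom = 3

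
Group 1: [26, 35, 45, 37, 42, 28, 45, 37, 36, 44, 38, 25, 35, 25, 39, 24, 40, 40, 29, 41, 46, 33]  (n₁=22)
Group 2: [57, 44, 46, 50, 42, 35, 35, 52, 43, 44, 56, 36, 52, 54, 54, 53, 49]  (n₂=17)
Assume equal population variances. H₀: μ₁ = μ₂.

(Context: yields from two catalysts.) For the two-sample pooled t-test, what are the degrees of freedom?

df = n₁ + n₂ − 2 = 22 + 17 − 2 = 37

degrees of freedom = 37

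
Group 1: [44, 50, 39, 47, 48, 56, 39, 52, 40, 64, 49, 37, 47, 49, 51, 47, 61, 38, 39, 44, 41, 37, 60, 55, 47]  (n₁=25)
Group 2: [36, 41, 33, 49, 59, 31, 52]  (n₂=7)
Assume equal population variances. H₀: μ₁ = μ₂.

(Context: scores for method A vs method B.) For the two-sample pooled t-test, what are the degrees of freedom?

degrees of freedom = 30

df = n₁ + n₂ − 2 = 25 + 7 − 2 = 30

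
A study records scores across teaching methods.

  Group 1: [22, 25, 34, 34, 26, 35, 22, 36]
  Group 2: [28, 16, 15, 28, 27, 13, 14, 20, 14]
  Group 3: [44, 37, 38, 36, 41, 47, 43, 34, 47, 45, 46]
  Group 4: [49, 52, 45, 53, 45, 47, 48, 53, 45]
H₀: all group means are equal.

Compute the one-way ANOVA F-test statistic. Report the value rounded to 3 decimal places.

Group means [29.25, 19.44, 41.64, 48.56], grand mean 35.243
SSB = Σnᵢ(x̄ᵢ−x̄)² = 4578.321; SSW = ΣΣ(x−x̄ᵢ)² = 906.490
MSB = 4578.321/3 = 1526.1070; MSW = 906.490/33 = 27.4694
F = MSB/MSW = 55.5566
df = (3, 33)

test statistic = 55.557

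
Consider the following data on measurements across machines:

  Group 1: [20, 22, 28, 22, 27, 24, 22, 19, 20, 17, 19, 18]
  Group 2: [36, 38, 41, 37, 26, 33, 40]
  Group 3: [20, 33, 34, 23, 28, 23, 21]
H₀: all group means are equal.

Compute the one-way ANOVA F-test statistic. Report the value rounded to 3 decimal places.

test statistic = 21.916

Group means [21.50, 35.86, 26.00], grand mean 26.577
SSB = Σnᵢ(x̄ᵢ−x̄)² = 914.489; SSW = ΣΣ(x−x̄ᵢ)² = 479.857
MSB = 914.489/2 = 457.2445; MSW = 479.857/23 = 20.8634
F = MSB/MSW = 21.9162
df = (2, 23)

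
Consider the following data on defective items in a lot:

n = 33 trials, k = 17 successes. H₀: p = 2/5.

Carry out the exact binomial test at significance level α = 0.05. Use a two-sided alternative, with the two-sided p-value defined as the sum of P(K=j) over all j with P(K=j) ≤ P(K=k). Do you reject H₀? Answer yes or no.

reject H₀: no

Exact binomial: n=33, k=17, p₀=2/5=0.4000
P(X=j) = C(n,j)·p₀^j·(1−p₀)^(n−j); p = Σ P(X=j) over j with P(X=j) ≤ P(X=17)
p-value (two-sided) = 0.21342
At α=0.05: p ≥ α → fail to reject H₀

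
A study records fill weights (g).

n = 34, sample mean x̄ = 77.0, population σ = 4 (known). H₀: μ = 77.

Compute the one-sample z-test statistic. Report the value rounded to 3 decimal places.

SE = σ/√n = 4/√34 = 0.6860
z = (x̄−μ₀)/SE = (77.0−77)/0.6860 = 0.0000

test statistic = 0.000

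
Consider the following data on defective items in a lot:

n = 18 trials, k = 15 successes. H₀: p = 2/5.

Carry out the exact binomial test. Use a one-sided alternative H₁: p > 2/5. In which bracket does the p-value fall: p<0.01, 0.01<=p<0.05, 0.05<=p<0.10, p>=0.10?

Exact binomial: n=18, k=15, p₀=2/5=0.4000
P(X≥15) from Σ C(n,i)·p₀^i·(1−p₀)^(n−i)
p-value (one-sided, H₁ greater) = 0.00021
→ bracket: p<0.01

p-value bracket: p<0.01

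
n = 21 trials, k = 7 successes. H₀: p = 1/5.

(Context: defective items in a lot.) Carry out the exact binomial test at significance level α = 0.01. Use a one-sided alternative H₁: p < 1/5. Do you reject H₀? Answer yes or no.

Exact binomial: n=21, k=7, p₀=1/5=0.2000
P(X≤7) from Σ C(n,i)·p₀^i·(1−p₀)^(n−i)
p-value (one-sided, H₁ less) = 0.95695
At α=0.01: p ≥ α → fail to reject H₀

reject H₀: no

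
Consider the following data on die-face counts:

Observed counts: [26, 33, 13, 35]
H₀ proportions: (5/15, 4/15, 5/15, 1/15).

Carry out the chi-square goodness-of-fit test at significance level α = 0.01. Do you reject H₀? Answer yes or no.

reject H₀: yes

n = 107; E_i = n·p_i = [35.67, 28.53, 35.67, 7.13]
χ² = (26−35.67)²/35.67 + (33−28.53)²/28.53 + (13−35.67)²/35.67 + (35−7.13)²/7.13 = 126.5864
df = 3
p-value (upper-tail) = 0.00000
At α=0.01: p < α → reject H₀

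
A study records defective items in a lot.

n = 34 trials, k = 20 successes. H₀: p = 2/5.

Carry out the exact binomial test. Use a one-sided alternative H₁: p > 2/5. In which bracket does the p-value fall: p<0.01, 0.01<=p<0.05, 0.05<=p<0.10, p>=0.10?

p-value bracket: 0.01<=p<0.05

Exact binomial: n=34, k=20, p₀=2/5=0.4000
P(X≥20) from Σ C(n,i)·p₀^i·(1−p₀)^(n−i)
p-value (one-sided, H₁ greater) = 0.02045
→ bracket: 0.01<=p<0.05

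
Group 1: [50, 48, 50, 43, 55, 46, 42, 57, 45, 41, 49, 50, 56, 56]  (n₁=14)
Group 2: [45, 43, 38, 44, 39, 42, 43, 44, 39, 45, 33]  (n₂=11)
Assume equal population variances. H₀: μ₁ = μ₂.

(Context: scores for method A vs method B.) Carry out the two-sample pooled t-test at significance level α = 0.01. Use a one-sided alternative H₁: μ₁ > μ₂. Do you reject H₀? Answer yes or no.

x̄₁=49.143, s₁=5.376, n₁=14
x̄₂=41.364, s₂=3.722, n₂=11
s_p² = [13·5.376² + 10·3.722²]/23 = 22.3591
SE = √(s_p²·(1/14+1/11)) = 1.9052
t = (49.143−41.364)/1.9052 = 4.0832
df = 23
p-value (one-sided, H₁ greater) = 0.00023
At α=0.01: p < α → reject H₀

reject H₀: yes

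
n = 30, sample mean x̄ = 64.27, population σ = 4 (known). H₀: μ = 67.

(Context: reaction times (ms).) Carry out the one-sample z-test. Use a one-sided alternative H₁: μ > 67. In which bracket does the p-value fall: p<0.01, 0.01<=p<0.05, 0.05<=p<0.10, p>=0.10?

SE = σ/√n = 4/√30 = 0.7303
z = (x̄−μ₀)/SE = (64.27−67)/0.7303 = -3.7382
p-value (one-sided, H₁ greater) = 0.99991
→ bracket: p>=0.10

p-value bracket: p>=0.10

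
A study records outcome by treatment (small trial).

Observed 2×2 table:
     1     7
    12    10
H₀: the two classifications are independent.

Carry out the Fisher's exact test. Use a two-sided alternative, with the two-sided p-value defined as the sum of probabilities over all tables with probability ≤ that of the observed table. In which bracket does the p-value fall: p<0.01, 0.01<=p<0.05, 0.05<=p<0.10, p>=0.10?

Margins: r₁=8, r₂=22, c₁=13, c₂=17, n=30
p_obs = C(8,1)·C(22,12)/C(30,13); sum pmf over tables with pmf ≤ p_obs
p-value (two-sided) = 0.09243
→ bracket: 0.05<=p<0.10

p-value bracket: 0.05<=p<0.10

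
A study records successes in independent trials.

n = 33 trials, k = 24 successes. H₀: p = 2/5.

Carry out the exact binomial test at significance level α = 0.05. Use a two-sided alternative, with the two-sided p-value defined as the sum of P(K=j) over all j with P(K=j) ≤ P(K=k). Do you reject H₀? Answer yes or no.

Exact binomial: n=33, k=24, p₀=2/5=0.4000
P(X=j) = C(n,j)·p₀^j·(1−p₀)^(n−j); p = Σ P(X=j) over j with P(X=j) ≤ P(X=24)
p-value (two-sided) = 0.00023
At α=0.05: p < α → reject H₀

reject H₀: yes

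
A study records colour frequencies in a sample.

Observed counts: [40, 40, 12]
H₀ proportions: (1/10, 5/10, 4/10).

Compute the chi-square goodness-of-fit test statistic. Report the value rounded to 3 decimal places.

n = 92; E_i = n·p_i = [9.20, 46.00, 36.80]
χ² = (40−9.20)²/9.20 + (40−46.00)²/46.00 + (12−36.80)²/36.80 = 120.6087
df = 2

test statistic = 120.609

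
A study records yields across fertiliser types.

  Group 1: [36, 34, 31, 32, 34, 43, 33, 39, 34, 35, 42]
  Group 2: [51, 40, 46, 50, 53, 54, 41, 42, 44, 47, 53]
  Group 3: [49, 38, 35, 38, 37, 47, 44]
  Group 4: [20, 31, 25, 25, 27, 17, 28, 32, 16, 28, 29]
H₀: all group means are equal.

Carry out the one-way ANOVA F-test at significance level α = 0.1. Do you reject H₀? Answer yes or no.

reject H₀: yes

Group means [35.73, 47.36, 41.14, 25.27], grand mean 37.000
SSB = Σnᵢ(x̄ᵢ−x̄)² = 2832.234; SSW = ΣΣ(x−x̄ᵢ)² = 891.766
MSB = 2832.234/3 = 944.0779; MSW = 891.766/36 = 24.7713
F = MSB/MSW = 38.1118
df = (3, 36)
p-value (upper-tail) = 0.00000
At α=0.1: p < α → reject H₀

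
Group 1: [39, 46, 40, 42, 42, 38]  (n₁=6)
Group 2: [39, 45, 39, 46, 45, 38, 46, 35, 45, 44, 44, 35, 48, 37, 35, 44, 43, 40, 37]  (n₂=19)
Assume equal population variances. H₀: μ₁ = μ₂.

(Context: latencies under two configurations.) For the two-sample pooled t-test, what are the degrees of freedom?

degrees of freedom = 23

df = n₁ + n₂ − 2 = 6 + 19 − 2 = 23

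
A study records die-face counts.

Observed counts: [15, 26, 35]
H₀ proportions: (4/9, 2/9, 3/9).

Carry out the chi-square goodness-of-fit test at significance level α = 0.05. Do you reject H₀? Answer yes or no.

n = 76; E_i = n·p_i = [33.78, 16.89, 25.33]
χ² = (15−33.78)²/33.78 + (26−16.89)²/16.89 + (35−25.33)²/25.33 = 19.0428
df = 2
p-value (upper-tail) = 0.00007
At α=0.05: p < α → reject H₀

reject H₀: yes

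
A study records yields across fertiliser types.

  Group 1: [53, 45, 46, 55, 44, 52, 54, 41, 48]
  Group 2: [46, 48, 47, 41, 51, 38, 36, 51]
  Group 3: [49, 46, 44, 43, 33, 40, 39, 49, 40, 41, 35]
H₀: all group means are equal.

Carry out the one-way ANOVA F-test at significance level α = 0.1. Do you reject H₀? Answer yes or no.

Group means [48.67, 44.75, 41.73], grand mean 44.821
SSB = Σnᵢ(x̄ᵢ−x̄)² = 238.425; SSW = ΣΣ(x−x̄ᵢ)² = 697.682
MSB = 238.425/2 = 119.2127; MSW = 697.682/25 = 27.9073
F = MSB/MSW = 4.2717
df = (2, 25)
p-value (upper-tail) = 0.02536
At α=0.1: p < α → reject H₀

reject H₀: yes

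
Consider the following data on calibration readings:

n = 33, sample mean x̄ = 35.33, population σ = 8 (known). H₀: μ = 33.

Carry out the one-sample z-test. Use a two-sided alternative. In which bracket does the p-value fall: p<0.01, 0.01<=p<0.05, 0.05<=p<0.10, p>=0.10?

p-value bracket: 0.05<=p<0.10

SE = σ/√n = 8/√33 = 1.3926
z = (x̄−μ₀)/SE = (35.33−33)/1.3926 = 1.6731
p-value (two-sided) = 0.09431
→ bracket: 0.05<=p<0.10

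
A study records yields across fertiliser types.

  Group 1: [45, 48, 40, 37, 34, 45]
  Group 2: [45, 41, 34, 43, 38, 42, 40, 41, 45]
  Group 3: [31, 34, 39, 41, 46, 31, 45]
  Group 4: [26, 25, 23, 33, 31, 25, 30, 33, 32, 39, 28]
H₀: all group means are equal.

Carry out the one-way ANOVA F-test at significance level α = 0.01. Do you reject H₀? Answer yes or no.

reject H₀: yes

Group means [41.50, 41.00, 38.14, 29.55], grand mean 36.667
SSB = Σnᵢ(x̄ᵢ−x̄)² = 882.249; SSW = ΣΣ(x−x̄ᵢ)² = 699.084
MSB = 882.249/3 = 294.0830; MSW = 699.084/29 = 24.1064
F = MSB/MSW = 12.1994
df = (3, 29)
p-value (upper-tail) = 0.00002
At α=0.01: p < α → reject H₀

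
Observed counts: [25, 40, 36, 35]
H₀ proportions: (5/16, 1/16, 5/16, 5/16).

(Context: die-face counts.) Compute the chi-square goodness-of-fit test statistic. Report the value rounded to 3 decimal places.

n = 136; E_i = n·p_i = [42.50, 8.50, 42.50, 42.50]
χ² = (25−42.50)²/42.50 + (40−8.50)²/8.50 + (36−42.50)²/42.50 + (35−42.50)²/42.50 = 126.2588
df = 3

test statistic = 126.259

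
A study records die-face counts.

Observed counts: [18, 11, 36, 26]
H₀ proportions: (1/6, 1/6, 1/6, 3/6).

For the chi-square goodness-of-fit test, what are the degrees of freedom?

df = k − 1 = 4 − 1 = 3

degrees of freedom = 3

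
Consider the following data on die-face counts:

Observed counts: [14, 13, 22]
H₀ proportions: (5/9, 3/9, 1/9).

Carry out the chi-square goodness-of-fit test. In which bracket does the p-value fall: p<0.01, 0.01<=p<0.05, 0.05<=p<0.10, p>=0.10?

p-value bracket: p<0.01

n = 49; E_i = n·p_i = [27.22, 16.33, 5.44]
χ² = (14−27.22)²/27.22 + (13−16.33)²/16.33 + (22−5.44)²/5.44 = 57.4449
df = 2
p-value (upper-tail) = 0.00000
→ bracket: p<0.01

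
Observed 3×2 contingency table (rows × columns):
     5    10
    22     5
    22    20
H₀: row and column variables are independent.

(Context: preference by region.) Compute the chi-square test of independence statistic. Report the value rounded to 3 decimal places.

test statistic = 10.422

Row totals [15, 27, 42], col totals [49, 35], n=84
χ² = (5−8.75)²/8.75 + (10−6.25)²/6.25 + (22−15.75)²/15.75 + (5−11.25)²/11.25 + (22−24.50)²/24.50 + (20−17.50)²/17.50 = 10.4218
df = 2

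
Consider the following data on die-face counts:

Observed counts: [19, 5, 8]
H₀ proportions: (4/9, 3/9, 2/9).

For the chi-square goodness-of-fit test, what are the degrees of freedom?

degrees of freedom = 2

df = k − 1 = 3 − 1 = 2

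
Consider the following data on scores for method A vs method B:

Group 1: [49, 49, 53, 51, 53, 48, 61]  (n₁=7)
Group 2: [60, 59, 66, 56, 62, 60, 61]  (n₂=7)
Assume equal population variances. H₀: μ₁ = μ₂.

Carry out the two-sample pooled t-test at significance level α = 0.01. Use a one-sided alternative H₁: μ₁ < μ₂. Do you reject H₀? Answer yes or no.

x̄₁=52.000, s₁=4.435, n₁=7
x̄₂=60.571, s₂=3.047, n₂=7
s_p² = [6·4.435² + 6·3.047²]/12 = 14.4762
SE = √(s_p²·(1/7+1/7)) = 2.0337
t = (52.000−60.571)/2.0337 = -4.2146
df = 12
p-value (one-sided, H₁ less) = 0.00060
At α=0.01: p < α → reject H₀

reject H₀: yes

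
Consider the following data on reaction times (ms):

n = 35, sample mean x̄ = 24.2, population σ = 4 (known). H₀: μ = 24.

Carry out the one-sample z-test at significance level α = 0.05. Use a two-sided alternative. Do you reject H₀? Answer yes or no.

reject H₀: no

SE = σ/√n = 4/√35 = 0.6761
z = (x̄−μ₀)/SE = (24.2−24)/0.6761 = 0.2958
p-value (two-sided) = 0.76738
At α=0.05: p ≥ α → fail to reject H₀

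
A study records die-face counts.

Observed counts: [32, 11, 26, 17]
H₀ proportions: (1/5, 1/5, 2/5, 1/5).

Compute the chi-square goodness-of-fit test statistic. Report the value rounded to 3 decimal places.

test statistic = 17.023

n = 86; E_i = n·p_i = [17.20, 17.20, 34.40, 17.20]
χ² = (32−17.20)²/17.20 + (11−17.20)²/17.20 + (26−34.40)²/34.40 + (17−17.20)²/17.20 = 17.0233
df = 3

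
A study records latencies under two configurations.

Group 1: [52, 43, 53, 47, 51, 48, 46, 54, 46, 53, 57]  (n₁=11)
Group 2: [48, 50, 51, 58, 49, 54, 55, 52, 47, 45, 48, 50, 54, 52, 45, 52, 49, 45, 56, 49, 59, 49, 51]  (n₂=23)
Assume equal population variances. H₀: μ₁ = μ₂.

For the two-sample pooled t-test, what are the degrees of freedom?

df = n₁ + n₂ − 2 = 11 + 23 − 2 = 32

degrees of freedom = 32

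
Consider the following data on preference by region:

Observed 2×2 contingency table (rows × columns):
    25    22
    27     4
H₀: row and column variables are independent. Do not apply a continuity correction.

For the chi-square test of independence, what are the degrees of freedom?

df = (r−1)(c−1) = (2−1)·(2−1) = 1

degrees of freedom = 1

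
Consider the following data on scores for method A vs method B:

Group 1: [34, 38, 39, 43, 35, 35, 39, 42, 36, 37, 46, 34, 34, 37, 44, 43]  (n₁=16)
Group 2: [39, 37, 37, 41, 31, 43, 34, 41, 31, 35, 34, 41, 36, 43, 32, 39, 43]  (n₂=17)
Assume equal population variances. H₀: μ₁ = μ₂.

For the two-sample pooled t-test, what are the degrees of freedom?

df = n₁ + n₂ − 2 = 16 + 17 − 2 = 31

degrees of freedom = 31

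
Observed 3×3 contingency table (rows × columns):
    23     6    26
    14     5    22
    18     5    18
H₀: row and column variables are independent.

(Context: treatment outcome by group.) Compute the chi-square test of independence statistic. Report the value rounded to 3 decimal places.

Row totals [55, 41, 41], col totals [55, 16, 66], n=137
χ² = (23−22.08)²/22.08 + (6−6.42)²/6.42 + (26−26.50)²/26.50 + (14−16.46)²/16.46 + (5−4.79)²/4.79 + (22−19.75)²/19.75 + (18−16.46)²/16.46 + (5−4.79)²/4.79 + (18−19.75)²/19.75 = 1.0172
df = 4

test statistic = 1.017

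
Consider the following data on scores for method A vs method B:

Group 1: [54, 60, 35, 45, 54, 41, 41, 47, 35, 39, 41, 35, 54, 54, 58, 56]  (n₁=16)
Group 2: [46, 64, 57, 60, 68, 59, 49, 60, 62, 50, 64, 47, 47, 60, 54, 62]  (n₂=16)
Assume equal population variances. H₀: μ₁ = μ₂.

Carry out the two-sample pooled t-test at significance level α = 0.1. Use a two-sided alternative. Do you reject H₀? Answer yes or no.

reject H₀: yes

x̄₁=46.812, s₁=8.848, n₁=16
x̄₂=56.812, s₂=7.035, n₂=16
s_p² = [15·8.848² + 15·7.035²]/30 = 63.8958
SE = √(s_p²·(1/16+1/16)) = 2.8261
t = (46.812−56.812)/2.8261 = -3.5384
df = 30
p-value (two-sided) = 0.00133
At α=0.1: p < α → reject H₀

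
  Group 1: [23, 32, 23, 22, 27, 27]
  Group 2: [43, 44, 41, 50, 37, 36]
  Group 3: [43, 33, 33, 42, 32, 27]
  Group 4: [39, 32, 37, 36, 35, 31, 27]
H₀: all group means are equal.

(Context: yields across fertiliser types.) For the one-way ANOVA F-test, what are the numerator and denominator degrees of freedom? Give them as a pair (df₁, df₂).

degrees of freedom = [3, 21]

k = 4 groups, N = 25 total
df = (k−1, N−k) = (4−1, 25−4) = (3, 21)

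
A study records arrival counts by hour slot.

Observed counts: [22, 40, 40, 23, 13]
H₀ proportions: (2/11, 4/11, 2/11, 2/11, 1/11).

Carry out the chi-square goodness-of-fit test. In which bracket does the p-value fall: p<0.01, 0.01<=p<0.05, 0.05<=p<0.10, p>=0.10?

p-value bracket: 0.01<=p<0.05

n = 138; E_i = n·p_i = [25.09, 50.18, 25.09, 25.09, 12.55]
χ² = (22−25.09)²/25.09 + (40−50.18)²/50.18 + (40−25.09)²/25.09 + (23−25.09)²/25.09 + (13−12.55)²/12.55 = 11.4964
df = 4
p-value (upper-tail) = 0.02152
→ bracket: 0.01<=p<0.05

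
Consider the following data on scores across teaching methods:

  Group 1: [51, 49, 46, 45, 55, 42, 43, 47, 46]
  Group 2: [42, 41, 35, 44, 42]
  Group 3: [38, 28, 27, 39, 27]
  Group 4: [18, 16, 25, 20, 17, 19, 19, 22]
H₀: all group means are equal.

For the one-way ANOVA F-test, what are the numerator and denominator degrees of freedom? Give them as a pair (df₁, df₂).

degrees of freedom = [3, 23]

k = 4 groups, N = 27 total
df = (k−1, N−k) = (4−1, 27−4) = (3, 23)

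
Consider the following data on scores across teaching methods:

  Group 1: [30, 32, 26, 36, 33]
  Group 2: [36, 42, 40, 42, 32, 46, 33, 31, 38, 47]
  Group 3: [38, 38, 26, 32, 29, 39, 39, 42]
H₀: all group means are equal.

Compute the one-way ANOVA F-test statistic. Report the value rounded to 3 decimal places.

test statistic = 3.194

Group means [31.40, 38.70, 35.38], grand mean 35.957
SSB = Σnᵢ(x̄ᵢ−x̄)² = 181.782; SSW = ΣΣ(x−x̄ᵢ)² = 569.175
MSB = 181.782/2 = 90.8908; MSW = 569.175/20 = 28.4588
F = MSB/MSW = 3.1938
df = (2, 20)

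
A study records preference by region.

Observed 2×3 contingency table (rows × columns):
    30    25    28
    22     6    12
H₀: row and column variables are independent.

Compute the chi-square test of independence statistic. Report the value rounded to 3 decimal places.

test statistic = 4.834

Row totals [83, 40], col totals [52, 31, 40], n=123
χ² = (30−35.09)²/35.09 + (25−20.92)²/20.92 + (28−26.99)²/26.99 + (22−16.91)²/16.91 + (6−10.08)²/10.08 + (12−13.01)²/13.01 = 4.8342
df = 2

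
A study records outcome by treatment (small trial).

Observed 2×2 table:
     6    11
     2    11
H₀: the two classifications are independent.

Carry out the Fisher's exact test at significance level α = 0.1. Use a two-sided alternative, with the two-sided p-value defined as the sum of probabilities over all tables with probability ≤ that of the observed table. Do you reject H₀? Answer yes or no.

Margins: r₁=17, r₂=13, c₁=8, c₂=22, n=30
p_obs = C(17,6)·C(13,2)/C(30,8); sum pmf over tables with pmf ≤ p_obs
p-value (two-sided) = 0.40688
At α=0.1: p ≥ α → fail to reject H₀

reject H₀: no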